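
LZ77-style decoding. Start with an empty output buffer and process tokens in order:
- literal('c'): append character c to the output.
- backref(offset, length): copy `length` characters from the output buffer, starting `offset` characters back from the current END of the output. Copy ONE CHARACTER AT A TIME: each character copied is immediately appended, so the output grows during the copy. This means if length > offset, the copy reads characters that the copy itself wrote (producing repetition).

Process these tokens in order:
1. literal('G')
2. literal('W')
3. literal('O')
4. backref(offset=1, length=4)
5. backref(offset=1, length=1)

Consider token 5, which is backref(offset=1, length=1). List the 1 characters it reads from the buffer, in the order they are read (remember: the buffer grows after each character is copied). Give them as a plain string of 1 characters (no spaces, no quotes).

Token 1: literal('G'). Output: "G"
Token 2: literal('W'). Output: "GW"
Token 3: literal('O'). Output: "GWO"
Token 4: backref(off=1, len=4) (overlapping!). Copied 'OOOO' from pos 2. Output: "GWOOOOO"
Token 5: backref(off=1, len=1). Buffer before: "GWOOOOO" (len 7)
  byte 1: read out[6]='O', append. Buffer now: "GWOOOOOO"

Answer: O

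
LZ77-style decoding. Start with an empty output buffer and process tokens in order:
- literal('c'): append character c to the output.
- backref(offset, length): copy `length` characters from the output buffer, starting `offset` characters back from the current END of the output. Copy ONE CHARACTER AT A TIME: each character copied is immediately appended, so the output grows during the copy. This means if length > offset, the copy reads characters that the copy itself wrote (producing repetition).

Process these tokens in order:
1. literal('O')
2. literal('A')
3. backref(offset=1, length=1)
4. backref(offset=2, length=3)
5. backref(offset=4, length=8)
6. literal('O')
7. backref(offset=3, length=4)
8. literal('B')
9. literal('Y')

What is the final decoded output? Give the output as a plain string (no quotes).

Answer: OAAAAAAAAAAAAAOAAOABY

Derivation:
Token 1: literal('O'). Output: "O"
Token 2: literal('A'). Output: "OA"
Token 3: backref(off=1, len=1). Copied 'A' from pos 1. Output: "OAA"
Token 4: backref(off=2, len=3) (overlapping!). Copied 'AAA' from pos 1. Output: "OAAAAA"
Token 5: backref(off=4, len=8) (overlapping!). Copied 'AAAAAAAA' from pos 2. Output: "OAAAAAAAAAAAAA"
Token 6: literal('O'). Output: "OAAAAAAAAAAAAAO"
Token 7: backref(off=3, len=4) (overlapping!). Copied 'AAOA' from pos 12. Output: "OAAAAAAAAAAAAAOAAOA"
Token 8: literal('B'). Output: "OAAAAAAAAAAAAAOAAOAB"
Token 9: literal('Y'). Output: "OAAAAAAAAAAAAAOAAOABY"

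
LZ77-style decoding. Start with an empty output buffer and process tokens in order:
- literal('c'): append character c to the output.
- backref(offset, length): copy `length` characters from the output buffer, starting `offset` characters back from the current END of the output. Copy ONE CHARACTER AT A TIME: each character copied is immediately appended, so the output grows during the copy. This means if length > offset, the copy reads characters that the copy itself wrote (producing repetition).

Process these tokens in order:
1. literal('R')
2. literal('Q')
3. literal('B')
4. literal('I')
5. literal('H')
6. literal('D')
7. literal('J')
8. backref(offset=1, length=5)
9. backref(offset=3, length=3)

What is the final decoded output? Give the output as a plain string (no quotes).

Token 1: literal('R'). Output: "R"
Token 2: literal('Q'). Output: "RQ"
Token 3: literal('B'). Output: "RQB"
Token 4: literal('I'). Output: "RQBI"
Token 5: literal('H'). Output: "RQBIH"
Token 6: literal('D'). Output: "RQBIHD"
Token 7: literal('J'). Output: "RQBIHDJ"
Token 8: backref(off=1, len=5) (overlapping!). Copied 'JJJJJ' from pos 6. Output: "RQBIHDJJJJJJ"
Token 9: backref(off=3, len=3). Copied 'JJJ' from pos 9. Output: "RQBIHDJJJJJJJJJ"

Answer: RQBIHDJJJJJJJJJ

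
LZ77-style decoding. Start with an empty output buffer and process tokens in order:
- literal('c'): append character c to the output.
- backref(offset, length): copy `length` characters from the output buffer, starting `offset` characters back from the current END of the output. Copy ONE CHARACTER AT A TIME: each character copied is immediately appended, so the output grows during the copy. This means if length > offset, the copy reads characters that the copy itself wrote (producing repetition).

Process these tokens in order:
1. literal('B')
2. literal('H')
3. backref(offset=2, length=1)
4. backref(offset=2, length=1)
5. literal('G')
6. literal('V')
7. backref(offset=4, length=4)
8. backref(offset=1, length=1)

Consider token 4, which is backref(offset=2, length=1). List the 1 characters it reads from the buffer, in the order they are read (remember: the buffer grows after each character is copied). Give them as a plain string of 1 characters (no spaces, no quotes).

Answer: H

Derivation:
Token 1: literal('B'). Output: "B"
Token 2: literal('H'). Output: "BH"
Token 3: backref(off=2, len=1). Copied 'B' from pos 0. Output: "BHB"
Token 4: backref(off=2, len=1). Buffer before: "BHB" (len 3)
  byte 1: read out[1]='H', append. Buffer now: "BHBH"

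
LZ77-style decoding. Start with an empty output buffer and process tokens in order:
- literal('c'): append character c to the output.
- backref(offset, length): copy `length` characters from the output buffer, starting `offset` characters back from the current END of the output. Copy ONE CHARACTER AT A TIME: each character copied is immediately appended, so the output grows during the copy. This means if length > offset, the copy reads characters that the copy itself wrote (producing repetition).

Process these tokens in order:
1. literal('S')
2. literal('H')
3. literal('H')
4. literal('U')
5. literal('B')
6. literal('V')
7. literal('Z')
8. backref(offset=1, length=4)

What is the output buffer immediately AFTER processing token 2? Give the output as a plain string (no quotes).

Token 1: literal('S'). Output: "S"
Token 2: literal('H'). Output: "SH"

Answer: SH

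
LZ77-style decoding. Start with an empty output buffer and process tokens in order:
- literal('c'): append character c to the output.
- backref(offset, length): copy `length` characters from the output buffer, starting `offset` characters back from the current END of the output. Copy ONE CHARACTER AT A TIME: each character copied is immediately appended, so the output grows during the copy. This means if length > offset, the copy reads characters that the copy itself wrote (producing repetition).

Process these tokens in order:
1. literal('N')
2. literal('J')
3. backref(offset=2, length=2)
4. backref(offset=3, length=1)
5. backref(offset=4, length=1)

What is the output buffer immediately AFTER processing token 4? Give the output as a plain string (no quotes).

Answer: NJNJJ

Derivation:
Token 1: literal('N'). Output: "N"
Token 2: literal('J'). Output: "NJ"
Token 3: backref(off=2, len=2). Copied 'NJ' from pos 0. Output: "NJNJ"
Token 4: backref(off=3, len=1). Copied 'J' from pos 1. Output: "NJNJJ"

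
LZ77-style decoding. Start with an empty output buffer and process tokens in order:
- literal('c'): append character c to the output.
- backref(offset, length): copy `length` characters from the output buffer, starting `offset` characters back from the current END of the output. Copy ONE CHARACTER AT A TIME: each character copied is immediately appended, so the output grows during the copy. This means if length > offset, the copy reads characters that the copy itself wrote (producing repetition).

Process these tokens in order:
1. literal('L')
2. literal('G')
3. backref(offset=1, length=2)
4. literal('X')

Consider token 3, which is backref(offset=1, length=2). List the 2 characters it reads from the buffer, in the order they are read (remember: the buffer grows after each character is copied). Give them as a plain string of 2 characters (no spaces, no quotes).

Token 1: literal('L'). Output: "L"
Token 2: literal('G'). Output: "LG"
Token 3: backref(off=1, len=2). Buffer before: "LG" (len 2)
  byte 1: read out[1]='G', append. Buffer now: "LGG"
  byte 2: read out[2]='G', append. Buffer now: "LGGG"

Answer: GG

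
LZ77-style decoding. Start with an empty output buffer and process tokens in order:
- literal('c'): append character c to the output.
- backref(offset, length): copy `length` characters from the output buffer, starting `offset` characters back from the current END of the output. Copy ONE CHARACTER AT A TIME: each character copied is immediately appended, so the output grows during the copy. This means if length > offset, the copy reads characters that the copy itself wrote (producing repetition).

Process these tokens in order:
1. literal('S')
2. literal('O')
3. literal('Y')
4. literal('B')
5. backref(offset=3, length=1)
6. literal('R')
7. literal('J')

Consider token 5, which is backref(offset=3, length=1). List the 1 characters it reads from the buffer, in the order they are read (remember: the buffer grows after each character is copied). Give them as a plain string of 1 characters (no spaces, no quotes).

Answer: O

Derivation:
Token 1: literal('S'). Output: "S"
Token 2: literal('O'). Output: "SO"
Token 3: literal('Y'). Output: "SOY"
Token 4: literal('B'). Output: "SOYB"
Token 5: backref(off=3, len=1). Buffer before: "SOYB" (len 4)
  byte 1: read out[1]='O', append. Buffer now: "SOYBO"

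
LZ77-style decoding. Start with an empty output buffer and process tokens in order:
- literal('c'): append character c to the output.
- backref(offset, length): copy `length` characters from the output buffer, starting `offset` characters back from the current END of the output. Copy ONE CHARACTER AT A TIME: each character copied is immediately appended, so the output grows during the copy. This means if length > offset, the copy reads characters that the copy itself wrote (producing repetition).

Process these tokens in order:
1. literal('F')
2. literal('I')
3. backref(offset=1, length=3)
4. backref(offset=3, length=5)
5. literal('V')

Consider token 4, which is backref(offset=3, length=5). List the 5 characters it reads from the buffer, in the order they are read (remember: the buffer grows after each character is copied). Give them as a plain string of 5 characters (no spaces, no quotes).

Answer: IIIII

Derivation:
Token 1: literal('F'). Output: "F"
Token 2: literal('I'). Output: "FI"
Token 3: backref(off=1, len=3) (overlapping!). Copied 'III' from pos 1. Output: "FIIII"
Token 4: backref(off=3, len=5). Buffer before: "FIIII" (len 5)
  byte 1: read out[2]='I', append. Buffer now: "FIIIII"
  byte 2: read out[3]='I', append. Buffer now: "FIIIIII"
  byte 3: read out[4]='I', append. Buffer now: "FIIIIIII"
  byte 4: read out[5]='I', append. Buffer now: "FIIIIIIII"
  byte 5: read out[6]='I', append. Buffer now: "FIIIIIIIII"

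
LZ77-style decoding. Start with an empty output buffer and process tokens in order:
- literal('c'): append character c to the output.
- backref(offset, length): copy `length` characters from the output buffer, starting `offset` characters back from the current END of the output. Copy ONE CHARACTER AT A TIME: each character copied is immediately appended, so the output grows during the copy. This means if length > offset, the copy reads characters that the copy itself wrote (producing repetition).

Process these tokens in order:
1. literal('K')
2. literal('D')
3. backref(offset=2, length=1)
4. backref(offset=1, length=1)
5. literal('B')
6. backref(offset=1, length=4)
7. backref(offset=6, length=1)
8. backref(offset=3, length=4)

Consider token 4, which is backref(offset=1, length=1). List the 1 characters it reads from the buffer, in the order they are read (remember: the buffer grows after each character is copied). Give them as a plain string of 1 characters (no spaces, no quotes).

Answer: K

Derivation:
Token 1: literal('K'). Output: "K"
Token 2: literal('D'). Output: "KD"
Token 3: backref(off=2, len=1). Copied 'K' from pos 0. Output: "KDK"
Token 4: backref(off=1, len=1). Buffer before: "KDK" (len 3)
  byte 1: read out[2]='K', append. Buffer now: "KDKK"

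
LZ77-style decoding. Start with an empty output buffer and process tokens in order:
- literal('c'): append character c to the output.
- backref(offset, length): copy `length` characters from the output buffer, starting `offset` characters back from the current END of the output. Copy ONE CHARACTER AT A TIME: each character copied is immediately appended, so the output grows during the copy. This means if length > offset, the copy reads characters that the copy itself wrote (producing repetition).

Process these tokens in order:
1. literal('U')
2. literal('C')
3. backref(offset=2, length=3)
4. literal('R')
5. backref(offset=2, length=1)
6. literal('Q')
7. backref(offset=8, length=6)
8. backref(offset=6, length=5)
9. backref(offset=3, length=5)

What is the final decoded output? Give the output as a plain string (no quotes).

Answer: UCUCURUQUCUCURUCUCUUCUUC

Derivation:
Token 1: literal('U'). Output: "U"
Token 2: literal('C'). Output: "UC"
Token 3: backref(off=2, len=3) (overlapping!). Copied 'UCU' from pos 0. Output: "UCUCU"
Token 4: literal('R'). Output: "UCUCUR"
Token 5: backref(off=2, len=1). Copied 'U' from pos 4. Output: "UCUCURU"
Token 6: literal('Q'). Output: "UCUCURUQ"
Token 7: backref(off=8, len=6). Copied 'UCUCUR' from pos 0. Output: "UCUCURUQUCUCUR"
Token 8: backref(off=6, len=5). Copied 'UCUCU' from pos 8. Output: "UCUCURUQUCUCURUCUCU"
Token 9: backref(off=3, len=5) (overlapping!). Copied 'UCUUC' from pos 16. Output: "UCUCURUQUCUCURUCUCUUCUUC"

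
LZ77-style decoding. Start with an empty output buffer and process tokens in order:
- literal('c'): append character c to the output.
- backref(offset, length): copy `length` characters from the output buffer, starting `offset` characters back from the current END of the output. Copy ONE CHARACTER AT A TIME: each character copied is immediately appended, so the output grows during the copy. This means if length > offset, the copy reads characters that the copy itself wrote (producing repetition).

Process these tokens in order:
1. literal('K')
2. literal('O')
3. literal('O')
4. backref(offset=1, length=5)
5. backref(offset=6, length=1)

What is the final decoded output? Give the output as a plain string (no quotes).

Answer: KOOOOOOOO

Derivation:
Token 1: literal('K'). Output: "K"
Token 2: literal('O'). Output: "KO"
Token 3: literal('O'). Output: "KOO"
Token 4: backref(off=1, len=5) (overlapping!). Copied 'OOOOO' from pos 2. Output: "KOOOOOOO"
Token 5: backref(off=6, len=1). Copied 'O' from pos 2. Output: "KOOOOOOOO"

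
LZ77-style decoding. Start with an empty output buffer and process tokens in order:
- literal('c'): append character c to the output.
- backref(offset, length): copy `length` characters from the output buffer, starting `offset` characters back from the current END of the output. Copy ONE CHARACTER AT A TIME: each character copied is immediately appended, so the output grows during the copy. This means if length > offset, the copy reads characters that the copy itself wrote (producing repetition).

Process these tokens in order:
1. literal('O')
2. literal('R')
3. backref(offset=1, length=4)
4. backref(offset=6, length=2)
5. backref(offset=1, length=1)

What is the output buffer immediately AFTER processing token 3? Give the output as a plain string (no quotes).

Answer: ORRRRR

Derivation:
Token 1: literal('O'). Output: "O"
Token 2: literal('R'). Output: "OR"
Token 3: backref(off=1, len=4) (overlapping!). Copied 'RRRR' from pos 1. Output: "ORRRRR"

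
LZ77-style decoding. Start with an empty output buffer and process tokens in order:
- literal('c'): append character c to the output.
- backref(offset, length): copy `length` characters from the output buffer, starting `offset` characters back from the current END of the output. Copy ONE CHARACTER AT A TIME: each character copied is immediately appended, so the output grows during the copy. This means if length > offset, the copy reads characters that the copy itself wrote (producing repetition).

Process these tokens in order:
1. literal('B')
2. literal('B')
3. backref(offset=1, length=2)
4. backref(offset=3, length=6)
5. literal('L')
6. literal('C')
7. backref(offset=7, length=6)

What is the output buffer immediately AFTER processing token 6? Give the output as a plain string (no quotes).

Answer: BBBBBBBBBBLC

Derivation:
Token 1: literal('B'). Output: "B"
Token 2: literal('B'). Output: "BB"
Token 3: backref(off=1, len=2) (overlapping!). Copied 'BB' from pos 1. Output: "BBBB"
Token 4: backref(off=3, len=6) (overlapping!). Copied 'BBBBBB' from pos 1. Output: "BBBBBBBBBB"
Token 5: literal('L'). Output: "BBBBBBBBBBL"
Token 6: literal('C'). Output: "BBBBBBBBBBLC"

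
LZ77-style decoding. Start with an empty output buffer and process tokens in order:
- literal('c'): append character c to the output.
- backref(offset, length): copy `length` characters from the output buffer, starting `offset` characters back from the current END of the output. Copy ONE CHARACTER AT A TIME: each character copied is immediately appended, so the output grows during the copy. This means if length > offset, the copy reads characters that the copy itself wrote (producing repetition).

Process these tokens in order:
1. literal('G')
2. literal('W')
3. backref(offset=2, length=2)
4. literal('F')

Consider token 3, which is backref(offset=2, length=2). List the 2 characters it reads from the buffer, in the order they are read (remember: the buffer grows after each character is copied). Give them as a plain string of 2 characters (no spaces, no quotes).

Answer: GW

Derivation:
Token 1: literal('G'). Output: "G"
Token 2: literal('W'). Output: "GW"
Token 3: backref(off=2, len=2). Buffer before: "GW" (len 2)
  byte 1: read out[0]='G', append. Buffer now: "GWG"
  byte 2: read out[1]='W', append. Buffer now: "GWGW"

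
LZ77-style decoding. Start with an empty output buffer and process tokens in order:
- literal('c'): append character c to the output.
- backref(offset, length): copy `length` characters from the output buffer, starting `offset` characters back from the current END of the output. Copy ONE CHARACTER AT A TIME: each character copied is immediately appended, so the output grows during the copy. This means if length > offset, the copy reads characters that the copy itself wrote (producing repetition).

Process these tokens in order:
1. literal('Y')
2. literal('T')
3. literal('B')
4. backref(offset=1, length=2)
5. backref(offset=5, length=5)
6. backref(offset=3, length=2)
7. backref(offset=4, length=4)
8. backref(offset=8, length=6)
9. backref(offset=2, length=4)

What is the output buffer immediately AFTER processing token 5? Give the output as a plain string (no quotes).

Token 1: literal('Y'). Output: "Y"
Token 2: literal('T'). Output: "YT"
Token 3: literal('B'). Output: "YTB"
Token 4: backref(off=1, len=2) (overlapping!). Copied 'BB' from pos 2. Output: "YTBBB"
Token 5: backref(off=5, len=5). Copied 'YTBBB' from pos 0. Output: "YTBBBYTBBB"

Answer: YTBBBYTBBB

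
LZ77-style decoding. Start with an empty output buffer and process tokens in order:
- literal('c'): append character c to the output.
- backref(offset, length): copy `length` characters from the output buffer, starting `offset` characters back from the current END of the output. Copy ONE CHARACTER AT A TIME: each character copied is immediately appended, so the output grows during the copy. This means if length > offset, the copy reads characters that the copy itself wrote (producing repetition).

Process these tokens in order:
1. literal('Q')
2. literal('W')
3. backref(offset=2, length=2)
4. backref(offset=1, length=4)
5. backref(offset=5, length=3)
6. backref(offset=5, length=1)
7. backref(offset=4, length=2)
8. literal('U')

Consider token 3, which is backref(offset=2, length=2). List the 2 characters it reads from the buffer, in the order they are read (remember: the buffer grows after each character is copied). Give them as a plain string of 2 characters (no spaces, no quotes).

Token 1: literal('Q'). Output: "Q"
Token 2: literal('W'). Output: "QW"
Token 3: backref(off=2, len=2). Buffer before: "QW" (len 2)
  byte 1: read out[0]='Q', append. Buffer now: "QWQ"
  byte 2: read out[1]='W', append. Buffer now: "QWQW"

Answer: QW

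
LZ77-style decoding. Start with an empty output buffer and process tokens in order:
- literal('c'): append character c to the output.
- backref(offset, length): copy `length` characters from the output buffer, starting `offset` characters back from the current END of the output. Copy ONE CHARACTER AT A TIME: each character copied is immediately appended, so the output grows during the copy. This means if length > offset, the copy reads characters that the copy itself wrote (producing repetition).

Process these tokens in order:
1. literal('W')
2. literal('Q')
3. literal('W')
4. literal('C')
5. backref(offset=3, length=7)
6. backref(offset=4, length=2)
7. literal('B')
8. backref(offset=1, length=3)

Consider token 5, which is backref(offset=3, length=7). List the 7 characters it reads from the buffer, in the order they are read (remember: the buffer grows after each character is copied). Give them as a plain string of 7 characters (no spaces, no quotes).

Token 1: literal('W'). Output: "W"
Token 2: literal('Q'). Output: "WQ"
Token 3: literal('W'). Output: "WQW"
Token 4: literal('C'). Output: "WQWC"
Token 5: backref(off=3, len=7). Buffer before: "WQWC" (len 4)
  byte 1: read out[1]='Q', append. Buffer now: "WQWCQ"
  byte 2: read out[2]='W', append. Buffer now: "WQWCQW"
  byte 3: read out[3]='C', append. Buffer now: "WQWCQWC"
  byte 4: read out[4]='Q', append. Buffer now: "WQWCQWCQ"
  byte 5: read out[5]='W', append. Buffer now: "WQWCQWCQW"
  byte 6: read out[6]='C', append. Buffer now: "WQWCQWCQWC"
  byte 7: read out[7]='Q', append. Buffer now: "WQWCQWCQWCQ"

Answer: QWCQWCQ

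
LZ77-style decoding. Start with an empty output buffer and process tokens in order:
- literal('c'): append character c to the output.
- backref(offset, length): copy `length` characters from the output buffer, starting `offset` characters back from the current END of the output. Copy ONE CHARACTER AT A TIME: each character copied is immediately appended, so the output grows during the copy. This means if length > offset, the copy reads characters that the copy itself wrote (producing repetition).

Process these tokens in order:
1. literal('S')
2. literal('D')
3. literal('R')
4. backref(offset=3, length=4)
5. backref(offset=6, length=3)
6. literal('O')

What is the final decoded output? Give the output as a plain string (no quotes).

Token 1: literal('S'). Output: "S"
Token 2: literal('D'). Output: "SD"
Token 3: literal('R'). Output: "SDR"
Token 4: backref(off=3, len=4) (overlapping!). Copied 'SDRS' from pos 0. Output: "SDRSDRS"
Token 5: backref(off=6, len=3). Copied 'DRS' from pos 1. Output: "SDRSDRSDRS"
Token 6: literal('O'). Output: "SDRSDRSDRSO"

Answer: SDRSDRSDRSO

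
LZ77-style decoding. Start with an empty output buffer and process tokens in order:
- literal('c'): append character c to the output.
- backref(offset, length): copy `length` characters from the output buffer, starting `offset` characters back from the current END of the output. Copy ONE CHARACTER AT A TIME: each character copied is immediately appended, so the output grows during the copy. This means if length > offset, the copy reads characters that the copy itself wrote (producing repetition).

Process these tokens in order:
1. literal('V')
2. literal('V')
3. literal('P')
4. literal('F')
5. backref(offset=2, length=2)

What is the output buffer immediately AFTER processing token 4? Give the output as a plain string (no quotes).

Answer: VVPF

Derivation:
Token 1: literal('V'). Output: "V"
Token 2: literal('V'). Output: "VV"
Token 3: literal('P'). Output: "VVP"
Token 4: literal('F'). Output: "VVPF"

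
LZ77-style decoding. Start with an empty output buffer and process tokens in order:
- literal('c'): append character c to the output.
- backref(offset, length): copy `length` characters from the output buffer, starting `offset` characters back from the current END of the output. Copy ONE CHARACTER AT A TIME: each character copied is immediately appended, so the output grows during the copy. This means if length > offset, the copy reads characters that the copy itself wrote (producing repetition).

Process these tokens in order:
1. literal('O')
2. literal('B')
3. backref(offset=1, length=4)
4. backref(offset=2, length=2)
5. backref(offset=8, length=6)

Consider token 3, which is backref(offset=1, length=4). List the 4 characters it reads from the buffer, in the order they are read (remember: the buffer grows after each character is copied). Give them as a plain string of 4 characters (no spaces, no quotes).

Answer: BBBB

Derivation:
Token 1: literal('O'). Output: "O"
Token 2: literal('B'). Output: "OB"
Token 3: backref(off=1, len=4). Buffer before: "OB" (len 2)
  byte 1: read out[1]='B', append. Buffer now: "OBB"
  byte 2: read out[2]='B', append. Buffer now: "OBBB"
  byte 3: read out[3]='B', append. Buffer now: "OBBBB"
  byte 4: read out[4]='B', append. Buffer now: "OBBBBB"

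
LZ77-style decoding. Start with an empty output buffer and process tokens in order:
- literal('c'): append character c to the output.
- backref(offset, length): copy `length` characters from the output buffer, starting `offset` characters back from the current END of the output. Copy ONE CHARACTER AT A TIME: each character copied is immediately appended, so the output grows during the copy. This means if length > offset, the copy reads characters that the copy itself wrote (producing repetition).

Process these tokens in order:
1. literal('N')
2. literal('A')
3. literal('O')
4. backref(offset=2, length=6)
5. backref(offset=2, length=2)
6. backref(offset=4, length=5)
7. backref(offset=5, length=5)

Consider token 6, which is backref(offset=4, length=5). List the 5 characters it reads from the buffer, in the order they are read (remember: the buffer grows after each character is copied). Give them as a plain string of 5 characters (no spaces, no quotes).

Token 1: literal('N'). Output: "N"
Token 2: literal('A'). Output: "NA"
Token 3: literal('O'). Output: "NAO"
Token 4: backref(off=2, len=6) (overlapping!). Copied 'AOAOAO' from pos 1. Output: "NAOAOAOAO"
Token 5: backref(off=2, len=2). Copied 'AO' from pos 7. Output: "NAOAOAOAOAO"
Token 6: backref(off=4, len=5). Buffer before: "NAOAOAOAOAO" (len 11)
  byte 1: read out[7]='A', append. Buffer now: "NAOAOAOAOAOA"
  byte 2: read out[8]='O', append. Buffer now: "NAOAOAOAOAOAO"
  byte 3: read out[9]='A', append. Buffer now: "NAOAOAOAOAOAOA"
  byte 4: read out[10]='O', append. Buffer now: "NAOAOAOAOAOAOAO"
  byte 5: read out[11]='A', append. Buffer now: "NAOAOAOAOAOAOAOA"

Answer: AOAOA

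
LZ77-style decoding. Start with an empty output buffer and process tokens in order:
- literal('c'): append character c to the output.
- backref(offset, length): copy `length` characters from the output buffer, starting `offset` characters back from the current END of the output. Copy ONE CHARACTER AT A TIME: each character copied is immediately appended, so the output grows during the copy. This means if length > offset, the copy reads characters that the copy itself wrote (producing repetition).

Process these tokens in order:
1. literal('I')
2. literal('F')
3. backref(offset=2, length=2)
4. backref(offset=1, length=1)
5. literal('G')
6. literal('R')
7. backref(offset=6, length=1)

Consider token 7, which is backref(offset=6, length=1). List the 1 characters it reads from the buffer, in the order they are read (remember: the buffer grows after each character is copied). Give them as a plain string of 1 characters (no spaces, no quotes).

Answer: F

Derivation:
Token 1: literal('I'). Output: "I"
Token 2: literal('F'). Output: "IF"
Token 3: backref(off=2, len=2). Copied 'IF' from pos 0. Output: "IFIF"
Token 4: backref(off=1, len=1). Copied 'F' from pos 3. Output: "IFIFF"
Token 5: literal('G'). Output: "IFIFFG"
Token 6: literal('R'). Output: "IFIFFGR"
Token 7: backref(off=6, len=1). Buffer before: "IFIFFGR" (len 7)
  byte 1: read out[1]='F', append. Buffer now: "IFIFFGRF"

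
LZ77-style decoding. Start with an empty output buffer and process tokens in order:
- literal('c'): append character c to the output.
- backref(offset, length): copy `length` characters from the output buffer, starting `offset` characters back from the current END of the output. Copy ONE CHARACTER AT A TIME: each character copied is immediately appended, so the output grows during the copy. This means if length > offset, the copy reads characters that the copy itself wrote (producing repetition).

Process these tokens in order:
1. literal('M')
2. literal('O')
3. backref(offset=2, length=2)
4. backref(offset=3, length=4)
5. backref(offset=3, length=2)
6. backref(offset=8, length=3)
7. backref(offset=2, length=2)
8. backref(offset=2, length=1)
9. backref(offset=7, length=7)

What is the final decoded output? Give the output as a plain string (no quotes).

Token 1: literal('M'). Output: "M"
Token 2: literal('O'). Output: "MO"
Token 3: backref(off=2, len=2). Copied 'MO' from pos 0. Output: "MOMO"
Token 4: backref(off=3, len=4) (overlapping!). Copied 'OMOO' from pos 1. Output: "MOMOOMOO"
Token 5: backref(off=3, len=2). Copied 'MO' from pos 5. Output: "MOMOOMOOMO"
Token 6: backref(off=8, len=3). Copied 'MOO' from pos 2. Output: "MOMOOMOOMOMOO"
Token 7: backref(off=2, len=2). Copied 'OO' from pos 11. Output: "MOMOOMOOMOMOOOO"
Token 8: backref(off=2, len=1). Copied 'O' from pos 13. Output: "MOMOOMOOMOMOOOOO"
Token 9: backref(off=7, len=7). Copied 'OMOOOOO' from pos 9. Output: "MOMOOMOOMOMOOOOOOMOOOOO"

Answer: MOMOOMOOMOMOOOOOOMOOOOO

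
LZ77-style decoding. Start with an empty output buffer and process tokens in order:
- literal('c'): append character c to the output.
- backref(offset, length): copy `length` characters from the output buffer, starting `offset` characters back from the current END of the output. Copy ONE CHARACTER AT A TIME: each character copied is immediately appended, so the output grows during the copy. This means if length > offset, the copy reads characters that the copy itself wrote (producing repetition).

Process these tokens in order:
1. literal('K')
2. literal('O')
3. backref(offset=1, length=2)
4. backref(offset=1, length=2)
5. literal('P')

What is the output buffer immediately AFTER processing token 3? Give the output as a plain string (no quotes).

Answer: KOOO

Derivation:
Token 1: literal('K'). Output: "K"
Token 2: literal('O'). Output: "KO"
Token 3: backref(off=1, len=2) (overlapping!). Copied 'OO' from pos 1. Output: "KOOO"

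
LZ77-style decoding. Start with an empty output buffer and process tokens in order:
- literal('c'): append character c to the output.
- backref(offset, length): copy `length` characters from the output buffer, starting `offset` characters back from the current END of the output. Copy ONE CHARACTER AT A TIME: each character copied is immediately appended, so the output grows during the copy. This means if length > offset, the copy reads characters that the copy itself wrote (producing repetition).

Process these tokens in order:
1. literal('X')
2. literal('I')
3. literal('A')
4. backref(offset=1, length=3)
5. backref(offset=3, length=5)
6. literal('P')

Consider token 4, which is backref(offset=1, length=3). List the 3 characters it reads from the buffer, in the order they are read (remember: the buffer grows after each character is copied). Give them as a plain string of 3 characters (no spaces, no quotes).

Answer: AAA

Derivation:
Token 1: literal('X'). Output: "X"
Token 2: literal('I'). Output: "XI"
Token 3: literal('A'). Output: "XIA"
Token 4: backref(off=1, len=3). Buffer before: "XIA" (len 3)
  byte 1: read out[2]='A', append. Buffer now: "XIAA"
  byte 2: read out[3]='A', append. Buffer now: "XIAAA"
  byte 3: read out[4]='A', append. Buffer now: "XIAAAA"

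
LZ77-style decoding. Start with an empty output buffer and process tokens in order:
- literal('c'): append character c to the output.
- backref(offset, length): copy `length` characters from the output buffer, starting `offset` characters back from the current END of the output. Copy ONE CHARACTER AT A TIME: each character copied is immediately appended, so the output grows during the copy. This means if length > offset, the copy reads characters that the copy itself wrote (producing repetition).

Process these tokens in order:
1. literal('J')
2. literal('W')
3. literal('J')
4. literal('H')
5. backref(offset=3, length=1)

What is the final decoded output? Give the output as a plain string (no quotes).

Answer: JWJHW

Derivation:
Token 1: literal('J'). Output: "J"
Token 2: literal('W'). Output: "JW"
Token 3: literal('J'). Output: "JWJ"
Token 4: literal('H'). Output: "JWJH"
Token 5: backref(off=3, len=1). Copied 'W' from pos 1. Output: "JWJHW"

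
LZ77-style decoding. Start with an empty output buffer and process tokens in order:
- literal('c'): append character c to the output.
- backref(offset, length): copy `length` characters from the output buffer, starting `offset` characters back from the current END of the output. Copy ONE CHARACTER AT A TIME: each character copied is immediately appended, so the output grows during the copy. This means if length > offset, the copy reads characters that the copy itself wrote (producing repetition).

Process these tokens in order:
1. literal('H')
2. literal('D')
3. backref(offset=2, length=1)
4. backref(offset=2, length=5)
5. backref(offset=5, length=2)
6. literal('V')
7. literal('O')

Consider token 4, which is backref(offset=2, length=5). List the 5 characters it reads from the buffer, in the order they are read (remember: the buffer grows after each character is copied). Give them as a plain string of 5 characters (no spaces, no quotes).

Answer: DHDHD

Derivation:
Token 1: literal('H'). Output: "H"
Token 2: literal('D'). Output: "HD"
Token 3: backref(off=2, len=1). Copied 'H' from pos 0. Output: "HDH"
Token 4: backref(off=2, len=5). Buffer before: "HDH" (len 3)
  byte 1: read out[1]='D', append. Buffer now: "HDHD"
  byte 2: read out[2]='H', append. Buffer now: "HDHDH"
  byte 3: read out[3]='D', append. Buffer now: "HDHDHD"
  byte 4: read out[4]='H', append. Buffer now: "HDHDHDH"
  byte 5: read out[5]='D', append. Buffer now: "HDHDHDHD"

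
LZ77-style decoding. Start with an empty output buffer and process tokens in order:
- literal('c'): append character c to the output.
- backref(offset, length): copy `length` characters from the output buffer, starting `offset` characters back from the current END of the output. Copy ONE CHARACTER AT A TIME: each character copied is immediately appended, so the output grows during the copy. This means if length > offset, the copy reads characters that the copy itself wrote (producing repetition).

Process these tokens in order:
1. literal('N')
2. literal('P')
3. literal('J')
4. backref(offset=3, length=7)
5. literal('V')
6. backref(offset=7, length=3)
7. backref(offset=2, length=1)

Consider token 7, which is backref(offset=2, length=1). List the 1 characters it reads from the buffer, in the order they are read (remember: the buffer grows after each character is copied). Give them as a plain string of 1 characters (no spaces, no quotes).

Token 1: literal('N'). Output: "N"
Token 2: literal('P'). Output: "NP"
Token 3: literal('J'). Output: "NPJ"
Token 4: backref(off=3, len=7) (overlapping!). Copied 'NPJNPJN' from pos 0. Output: "NPJNPJNPJN"
Token 5: literal('V'). Output: "NPJNPJNPJNV"
Token 6: backref(off=7, len=3). Copied 'PJN' from pos 4. Output: "NPJNPJNPJNVPJN"
Token 7: backref(off=2, len=1). Buffer before: "NPJNPJNPJNVPJN" (len 14)
  byte 1: read out[12]='J', append. Buffer now: "NPJNPJNPJNVPJNJ"

Answer: J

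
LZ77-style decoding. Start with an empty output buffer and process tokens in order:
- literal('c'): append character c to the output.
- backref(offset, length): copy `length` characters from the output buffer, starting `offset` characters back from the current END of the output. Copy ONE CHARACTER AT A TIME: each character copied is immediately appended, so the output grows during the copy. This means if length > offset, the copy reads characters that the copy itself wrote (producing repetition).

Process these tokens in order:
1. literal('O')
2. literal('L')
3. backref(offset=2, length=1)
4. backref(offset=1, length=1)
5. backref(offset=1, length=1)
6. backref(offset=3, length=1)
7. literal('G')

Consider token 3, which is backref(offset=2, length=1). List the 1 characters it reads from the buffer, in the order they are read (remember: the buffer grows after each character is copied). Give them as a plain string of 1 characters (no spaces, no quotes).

Token 1: literal('O'). Output: "O"
Token 2: literal('L'). Output: "OL"
Token 3: backref(off=2, len=1). Buffer before: "OL" (len 2)
  byte 1: read out[0]='O', append. Buffer now: "OLO"

Answer: O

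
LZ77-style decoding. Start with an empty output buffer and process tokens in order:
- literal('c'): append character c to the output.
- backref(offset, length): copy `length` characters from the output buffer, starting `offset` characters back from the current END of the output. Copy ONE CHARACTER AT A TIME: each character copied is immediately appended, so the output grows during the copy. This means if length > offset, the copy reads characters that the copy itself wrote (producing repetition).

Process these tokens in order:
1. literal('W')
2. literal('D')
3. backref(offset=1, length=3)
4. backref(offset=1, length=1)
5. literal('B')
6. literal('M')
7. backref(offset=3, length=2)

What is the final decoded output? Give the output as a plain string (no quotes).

Token 1: literal('W'). Output: "W"
Token 2: literal('D'). Output: "WD"
Token 3: backref(off=1, len=3) (overlapping!). Copied 'DDD' from pos 1. Output: "WDDDD"
Token 4: backref(off=1, len=1). Copied 'D' from pos 4. Output: "WDDDDD"
Token 5: literal('B'). Output: "WDDDDDB"
Token 6: literal('M'). Output: "WDDDDDBM"
Token 7: backref(off=3, len=2). Copied 'DB' from pos 5. Output: "WDDDDDBMDB"

Answer: WDDDDDBMDB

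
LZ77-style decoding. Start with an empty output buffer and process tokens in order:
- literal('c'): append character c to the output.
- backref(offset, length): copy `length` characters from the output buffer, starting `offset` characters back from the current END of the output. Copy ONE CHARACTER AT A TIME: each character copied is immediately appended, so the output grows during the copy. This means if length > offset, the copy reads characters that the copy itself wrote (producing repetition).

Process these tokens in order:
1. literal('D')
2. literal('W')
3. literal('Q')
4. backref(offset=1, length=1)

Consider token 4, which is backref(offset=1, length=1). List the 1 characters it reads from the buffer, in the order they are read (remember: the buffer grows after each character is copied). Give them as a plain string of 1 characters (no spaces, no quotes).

Answer: Q

Derivation:
Token 1: literal('D'). Output: "D"
Token 2: literal('W'). Output: "DW"
Token 3: literal('Q'). Output: "DWQ"
Token 4: backref(off=1, len=1). Buffer before: "DWQ" (len 3)
  byte 1: read out[2]='Q', append. Buffer now: "DWQQ"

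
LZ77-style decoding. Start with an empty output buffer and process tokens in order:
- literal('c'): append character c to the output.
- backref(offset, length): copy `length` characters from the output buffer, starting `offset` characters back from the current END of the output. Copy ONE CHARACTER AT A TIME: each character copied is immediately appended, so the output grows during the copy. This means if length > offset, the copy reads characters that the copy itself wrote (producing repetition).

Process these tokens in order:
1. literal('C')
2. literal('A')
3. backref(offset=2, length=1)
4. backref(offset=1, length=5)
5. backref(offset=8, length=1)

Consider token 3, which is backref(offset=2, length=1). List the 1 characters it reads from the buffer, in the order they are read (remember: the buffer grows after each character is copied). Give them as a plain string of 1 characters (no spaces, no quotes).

Token 1: literal('C'). Output: "C"
Token 2: literal('A'). Output: "CA"
Token 3: backref(off=2, len=1). Buffer before: "CA" (len 2)
  byte 1: read out[0]='C', append. Buffer now: "CAC"

Answer: C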